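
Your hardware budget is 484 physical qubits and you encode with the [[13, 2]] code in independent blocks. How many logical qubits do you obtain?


Each code block uses 13 physical qubits for 2 logical qubit(s).
Number of complete blocks = floor(484 / 13) = 37
Logical qubits = 37 * 2
= 74

74


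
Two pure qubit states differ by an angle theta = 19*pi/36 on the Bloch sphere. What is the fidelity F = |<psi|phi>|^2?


For states separated by angle theta on Bloch sphere:
F = cos^2(theta/2)
theta = 19*pi/36 = 1.6581
theta/2 = 0.8290
cos(theta/2) = 0.6756
F = 0.4564

0.4564


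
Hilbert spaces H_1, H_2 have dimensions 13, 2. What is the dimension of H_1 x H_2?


dim(H_1 x H_2) = 13 * 2
= 26

26


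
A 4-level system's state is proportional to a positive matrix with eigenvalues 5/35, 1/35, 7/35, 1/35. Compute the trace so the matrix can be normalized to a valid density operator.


tr(M) = sum of eigenvalues
= 5/35 + 1/35 + 7/35 + 1/35
= 14/35
= 0.4000

0.4000


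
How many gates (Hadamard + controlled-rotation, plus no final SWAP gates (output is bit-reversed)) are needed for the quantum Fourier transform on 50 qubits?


Hadamard gates: 50
Controlled rotations: n*(n-1)/2 = 50*49/2 = 1225
SWAP gates: 0 (omitted)
Total = 50 + 1225
= 1275

1275


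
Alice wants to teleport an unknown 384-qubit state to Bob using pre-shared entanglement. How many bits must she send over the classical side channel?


Quantum teleportation requires 2 classical bits per qubit teleported.
384 qubit(s) -> 2 * 384 = 768 classical bits

768


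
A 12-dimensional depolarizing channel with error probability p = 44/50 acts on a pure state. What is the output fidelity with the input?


F = (1-p) + p/d
= (1 - 0.8800) + 0.8800/12
= 0.1200 + 0.0733
= 0.1933

0.1933


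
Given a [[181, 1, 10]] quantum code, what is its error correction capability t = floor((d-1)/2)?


Code parameters: [[181, 1, 10]], distance d = 10.
Number of correctable errors = floor((d-1)/2)
= floor((10 - 1)/2)
= floor(9/2)
= 4

4


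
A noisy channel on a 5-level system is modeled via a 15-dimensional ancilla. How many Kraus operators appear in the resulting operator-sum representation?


Tracing out the environment in an orthonormal basis {|i>_E} gives Kraus operators K_i = <i|_E U |0>_E.
Number of Kraus operators = dim(H_env) = d_env
= 15

15


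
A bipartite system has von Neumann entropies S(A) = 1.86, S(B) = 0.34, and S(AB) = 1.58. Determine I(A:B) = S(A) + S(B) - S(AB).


I(A:B) = S(A) + S(B) - S(AB)
= 1.86 + 0.34 - 1.58
= 0.6200

0.6200


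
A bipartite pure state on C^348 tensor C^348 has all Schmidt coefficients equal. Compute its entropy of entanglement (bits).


For a maximally entangled state in d x d:
S = log2(d) = log2(348)
= 8.4429

8.4429


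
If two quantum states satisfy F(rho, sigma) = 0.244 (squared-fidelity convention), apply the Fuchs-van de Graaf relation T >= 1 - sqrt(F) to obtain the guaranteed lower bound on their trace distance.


Fuchs-van de Graaf (squared-fidelity convention): 1 - sqrt(F) <= T <= sqrt(1 - F).
Lower bound: T >= 1 - sqrt(F)
sqrt(F) = sqrt(0.244) = 0.4940
T >= 1 - 0.4940
T >= 0.5060

0.5060


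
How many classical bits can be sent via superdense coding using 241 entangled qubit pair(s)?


Superdense coding allows 2 classical bits per shared entangled pair.
241 pair(s) -> 2 * 241 = 482 classical bits

482


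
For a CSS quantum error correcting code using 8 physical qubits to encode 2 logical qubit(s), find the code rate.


Code rate R = k/n
= 2/8
= 0.2500

0.2500


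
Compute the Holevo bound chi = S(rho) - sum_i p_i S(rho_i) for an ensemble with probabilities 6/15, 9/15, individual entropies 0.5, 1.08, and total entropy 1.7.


chi = S(rho) - sum_i p_i * S(rho_i)
Weighted entropy = 6/15 * 0.5 + 9/15 * 1.08
= 0.8480
chi = 1.7 - 0.8480
= 0.8520

0.8520


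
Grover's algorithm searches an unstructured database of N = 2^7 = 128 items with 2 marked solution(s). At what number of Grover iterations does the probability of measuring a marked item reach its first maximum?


After j Grover iterations the success probability is P(j) = sin^2((2j+1)*theta), where sin(theta) = sqrt(k/N).
N = 2^7 = 128, k = 2
sin(theta) = sqrt(k/N) = 0.125
theta = arcsin(sqrt(k/N)) = 0.1253278312 rad
P(j) reaches its first maximum when (2j+1)*theta is as close as possible to pi/2, i.e. j = round(pi/(4*theta) - 1/2).
pi/(4*theta) - 1/2 = 5.7667
(For comparison, the common estimate pi/4 * sqrt(N/k) = 6.2832; the exact maximiser is used here.)
Optimal iterations = 6

6


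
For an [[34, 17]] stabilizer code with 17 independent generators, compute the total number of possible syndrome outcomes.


Each stabilizer generator gives a binary (+1 or -1) measurement outcome.
With 17 independent generators:
Total syndromes = 2^17
= 131072

131072


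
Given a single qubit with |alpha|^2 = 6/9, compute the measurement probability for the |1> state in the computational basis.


|alpha|^2 = 6/9 = 0.6667
|beta|^2 = 1 - 6/9 = 3/9 = 0.3333
P(|1>) = |beta|^2 = 0.3333

0.3333


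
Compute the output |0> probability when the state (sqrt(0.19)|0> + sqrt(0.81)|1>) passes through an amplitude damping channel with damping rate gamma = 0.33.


For amplitude damping with parameter gamma on state sqrt(a)|0> + sqrt(b)|1>:
alpha^2 = 0.19, beta^2 = 0.81
P(|0>) = alpha^2 + gamma * beta^2
= 0.19 + 0.33 * 0.81
= 0.19 + 0.2673
= 0.4573

0.4573


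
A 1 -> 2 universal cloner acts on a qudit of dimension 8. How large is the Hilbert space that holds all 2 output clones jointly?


Output space = H^(tensor 2) where dim(H) = 8
dim = 8^2
= 64

64


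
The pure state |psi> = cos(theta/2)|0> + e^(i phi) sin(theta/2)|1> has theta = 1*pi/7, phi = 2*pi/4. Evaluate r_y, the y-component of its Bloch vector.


theta = 0.4488, phi = 1.5708
r_y = sin(theta)*sin(phi) = 0.4339 * 1.0000
r_y = 0.4339

0.4339


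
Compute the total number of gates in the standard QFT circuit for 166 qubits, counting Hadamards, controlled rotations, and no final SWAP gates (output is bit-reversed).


Hadamard gates: 166
Controlled rotations: n*(n-1)/2 = 166*165/2 = 13695
SWAP gates: 0 (omitted)
Total = 166 + 13695
= 13861

13861


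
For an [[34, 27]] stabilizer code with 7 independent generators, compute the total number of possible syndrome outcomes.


Each stabilizer generator gives a binary (+1 or -1) measurement outcome.
With 7 independent generators:
Total syndromes = 2^7
= 128

128


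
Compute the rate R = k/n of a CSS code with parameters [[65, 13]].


Code rate R = k/n
= 13/65
= 0.2000

0.2000


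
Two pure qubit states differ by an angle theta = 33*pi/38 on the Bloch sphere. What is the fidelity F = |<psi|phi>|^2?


For states separated by angle theta on Bloch sphere:
F = cos^2(theta/2)
theta = 33*pi/38 = 2.7282
theta/2 = 1.3641
cos(theta/2) = 0.2052
F = 0.0421

0.0421


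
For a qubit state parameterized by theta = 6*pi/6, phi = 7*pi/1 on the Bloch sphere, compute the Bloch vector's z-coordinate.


theta = 3.1416, phi = 21.9911
r_z = cos(theta) = -1.0000

-1.0000


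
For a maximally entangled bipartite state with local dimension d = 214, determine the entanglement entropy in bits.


For a maximally entangled state in d x d:
S = log2(d) = log2(214)
= 7.7415

7.7415


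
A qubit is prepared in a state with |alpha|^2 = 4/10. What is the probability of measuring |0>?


|alpha|^2 = 4/10 = 0.4000
|beta|^2 = 1 - 4/10 = 6/10 = 0.6000
P(|0>) = |alpha|^2 = 0.4000

0.4000


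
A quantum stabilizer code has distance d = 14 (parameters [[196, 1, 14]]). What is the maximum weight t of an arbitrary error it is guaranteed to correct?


Code parameters: [[196, 1, 14]], distance d = 14.
Number of correctable errors = floor((d-1)/2)
= floor((14 - 1)/2)
= floor(13/2)
= 6

6


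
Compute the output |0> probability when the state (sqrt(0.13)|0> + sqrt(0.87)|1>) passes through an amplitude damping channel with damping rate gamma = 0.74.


For amplitude damping with parameter gamma on state sqrt(a)|0> + sqrt(b)|1>:
alpha^2 = 0.13, beta^2 = 0.87
P(|0>) = alpha^2 + gamma * beta^2
= 0.13 + 0.74 * 0.87
= 0.13 + 0.6438
= 0.7738

0.7738


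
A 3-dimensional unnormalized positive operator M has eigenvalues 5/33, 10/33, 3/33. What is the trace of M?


tr(M) = sum of eigenvalues
= 5/33 + 10/33 + 3/33
= 18/33
= 0.5455

0.5455


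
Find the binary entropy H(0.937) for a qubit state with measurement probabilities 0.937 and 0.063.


S = -p*log2(p) - (1-p)*log2(1-p)
p = 0.9370, 1-p = 0.0630
= -0.9370 * log2(0.9370) - 0.0630 * log2(0.0630)
= -(-0.0880) - (-0.2513)
= 0.3392

0.3392


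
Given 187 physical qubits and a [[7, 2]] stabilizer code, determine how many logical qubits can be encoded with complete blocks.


Each code block uses 7 physical qubits for 2 logical qubit(s).
Number of complete blocks = floor(187 / 7) = 26
Logical qubits = 26 * 2
= 52

52


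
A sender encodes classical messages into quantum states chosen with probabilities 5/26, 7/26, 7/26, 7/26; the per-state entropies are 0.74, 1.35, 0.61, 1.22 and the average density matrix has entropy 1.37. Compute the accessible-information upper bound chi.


chi = S(rho) - sum_i p_i * S(rho_i)
Weighted entropy = 5/26 * 0.74 + 7/26 * 1.35 + 7/26 * 0.61 + 7/26 * 1.22
= 0.9985
chi = 1.37 - 0.9985
= 0.3715

0.3715


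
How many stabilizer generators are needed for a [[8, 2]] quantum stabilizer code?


For an [[n,k]] stabilizer code:
Number of stabilizer generators = n - k
= 8 - 2
= 6

6


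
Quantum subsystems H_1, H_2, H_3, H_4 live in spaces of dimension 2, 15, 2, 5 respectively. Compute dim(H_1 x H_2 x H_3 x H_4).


dim(H_1 x H_2 x H_3 x H_4) = 2 * 15 * 2 * 5
= 30 * 2 * 5
= 60 * 5
= 300

300


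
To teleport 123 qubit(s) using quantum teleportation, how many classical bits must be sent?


Quantum teleportation requires 2 classical bits per qubit teleported.
123 qubit(s) -> 2 * 123 = 246 classical bits

246


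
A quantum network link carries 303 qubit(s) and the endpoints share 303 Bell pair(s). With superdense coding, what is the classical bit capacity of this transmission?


Superdense coding allows 2 classical bits per shared entangled pair.
303 pair(s) -> 2 * 303 = 606 classical bits

606


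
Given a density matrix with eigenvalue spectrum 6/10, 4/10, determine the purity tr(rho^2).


tr(rho^2) = sum of eigenvalues squared
= (6/10)^2 + (4/10)^2
= (36 + 16) / 100
= 52/100
= 0.5200

0.5200


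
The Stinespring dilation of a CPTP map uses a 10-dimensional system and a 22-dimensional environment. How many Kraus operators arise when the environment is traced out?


Tracing out the environment in an orthonormal basis {|i>_E} gives Kraus operators K_i = <i|_E U |0>_E.
Number of Kraus operators = dim(H_env) = d_env
= 22

22


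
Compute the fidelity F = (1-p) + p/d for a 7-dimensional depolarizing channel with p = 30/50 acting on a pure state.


F = (1-p) + p/d
= (1 - 0.6000) + 0.6000/7
= 0.4000 + 0.0857
= 0.4857

0.4857


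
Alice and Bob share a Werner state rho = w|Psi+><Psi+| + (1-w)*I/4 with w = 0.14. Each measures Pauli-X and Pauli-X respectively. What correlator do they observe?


|Psi+> = (|01> + |10>)/sqrt(2)
For the pure Bell state, <X_A X_B> = +1 (Bell-state Pauli correlator).
The maximally-mixed part I/4 has tr(I/4 * P tensor P) = 0 for any traceless Pauli P.
So <X_A X_B>_rho = w * (+1) + (1 - w) * 0
= 0.14 * (+1)
= 0.1400

0.1400


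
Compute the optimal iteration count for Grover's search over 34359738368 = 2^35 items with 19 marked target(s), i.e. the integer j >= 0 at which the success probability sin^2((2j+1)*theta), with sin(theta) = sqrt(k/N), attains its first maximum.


After j Grover iterations the success probability is P(j) = sin^2((2j+1)*theta), where sin(theta) = sqrt(k/N).
N = 2^35 = 34359738368, k = 19
sin(theta) = sqrt(k/N) = 2.351537324e-05
theta = arcsin(sqrt(k/N)) = 2.351537324e-05 rad
P(j) reaches its first maximum when (2j+1)*theta is as close as possible to pi/2, i.e. j = round(pi/(4*theta) - 1/2).
pi/(4*theta) - 1/2 = 33398.8492
(For comparison, the common estimate pi/4 * sqrt(N/k) = 33399.3492; the exact maximiser is used here.)
Optimal iterations = 33399

33399


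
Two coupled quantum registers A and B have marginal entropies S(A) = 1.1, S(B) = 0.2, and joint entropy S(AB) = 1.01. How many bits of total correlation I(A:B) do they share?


I(A:B) = S(A) + S(B) - S(AB)
= 1.1 + 0.2 - 1.01
= 0.2900

0.2900


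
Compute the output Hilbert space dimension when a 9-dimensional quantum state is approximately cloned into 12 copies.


Output space = H^(tensor 12) where dim(H) = 9
dim = 9^12
= 81 (after 2 factors)
= 729 (after 3 factors)
= 6561 (after 4 factors)
= 59049 (after 5 factors)
= 531441 (after 6 factors)
= 4782969 (after 7 factors)
= 43046721 (after 8 factors)
= 387420489 (after 9 factors)
= 3486784401 (after 10 factors)
= 31381059609 (after 11 factors)
= 282429536481 (after 12 factors)
= 282429536481

282429536481


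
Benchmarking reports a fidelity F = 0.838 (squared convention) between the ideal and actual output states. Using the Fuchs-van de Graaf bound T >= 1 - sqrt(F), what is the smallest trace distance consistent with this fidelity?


Fuchs-van de Graaf (squared-fidelity convention): 1 - sqrt(F) <= T <= sqrt(1 - F).
Lower bound: T >= 1 - sqrt(F)
sqrt(F) = sqrt(0.838) = 0.9154
T >= 1 - 0.9154
T >= 0.0846

0.0846


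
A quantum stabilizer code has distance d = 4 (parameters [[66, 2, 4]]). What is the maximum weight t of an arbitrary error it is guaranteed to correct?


Code parameters: [[66, 2, 4]], distance d = 4.
Number of correctable errors = floor((d-1)/2)
= floor((4 - 1)/2)
= floor(3/2)
= 1

1


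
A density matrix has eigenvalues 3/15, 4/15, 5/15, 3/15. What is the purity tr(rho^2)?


tr(rho^2) = sum of eigenvalues squared
= (3/15)^2 + (4/15)^2 + (5/15)^2 + (3/15)^2
= (9 + 16 + 25 + 9) / 225
= 59/225
= 0.2622

0.2622


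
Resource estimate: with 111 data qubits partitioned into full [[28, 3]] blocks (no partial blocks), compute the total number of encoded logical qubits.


Each code block uses 28 physical qubits for 3 logical qubit(s).
Number of complete blocks = floor(111 / 28) = 3
Logical qubits = 3 * 3
= 9

9


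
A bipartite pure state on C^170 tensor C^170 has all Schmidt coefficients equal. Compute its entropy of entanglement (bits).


For a maximally entangled state in d x d:
S = log2(d) = log2(170)
= 7.4094

7.4094


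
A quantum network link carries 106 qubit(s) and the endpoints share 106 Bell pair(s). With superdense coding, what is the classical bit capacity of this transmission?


Superdense coding allows 2 classical bits per shared entangled pair.
106 pair(s) -> 2 * 106 = 212 classical bits

212


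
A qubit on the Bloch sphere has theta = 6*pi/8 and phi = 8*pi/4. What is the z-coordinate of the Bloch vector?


theta = 2.3562, phi = 6.2832
r_z = cos(theta) = -0.7071

-0.7071


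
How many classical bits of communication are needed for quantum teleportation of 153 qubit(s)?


Quantum teleportation requires 2 classical bits per qubit teleported.
153 qubit(s) -> 2 * 153 = 306 classical bits

306


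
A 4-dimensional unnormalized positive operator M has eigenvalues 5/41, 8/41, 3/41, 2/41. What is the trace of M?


tr(M) = sum of eigenvalues
= 5/41 + 8/41 + 3/41 + 2/41
= 18/41
= 0.4390

0.4390


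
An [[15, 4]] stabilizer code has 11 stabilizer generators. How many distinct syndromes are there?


Each stabilizer generator gives a binary (+1 or -1) measurement outcome.
With 11 independent generators:
Total syndromes = 2^11
= 2048

2048


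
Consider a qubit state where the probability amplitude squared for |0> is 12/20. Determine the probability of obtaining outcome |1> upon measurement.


|alpha|^2 = 12/20 = 0.6000
|beta|^2 = 1 - 12/20 = 8/20 = 0.4000
P(|1>) = |beta|^2 = 0.4000

0.4000


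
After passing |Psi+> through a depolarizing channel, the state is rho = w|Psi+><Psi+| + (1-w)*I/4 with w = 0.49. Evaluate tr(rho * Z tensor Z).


|Psi+> = (|01> + |10>)/sqrt(2)
For the pure Bell state, <Z_A Z_B> = -1 (Bell-state Pauli correlator).
The maximally-mixed part I/4 has tr(I/4 * P tensor P) = 0 for any traceless Pauli P.
So <Z_A Z_B>_rho = w * (-1) + (1 - w) * 0
= 0.49 * (-1)
= -0.4900

-0.4900


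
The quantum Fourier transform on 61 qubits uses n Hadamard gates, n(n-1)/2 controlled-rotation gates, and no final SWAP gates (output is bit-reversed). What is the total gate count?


Hadamard gates: 61
Controlled rotations: n*(n-1)/2 = 61*60/2 = 1830
SWAP gates: 0 (omitted)
Total = 61 + 1830
= 1891

1891


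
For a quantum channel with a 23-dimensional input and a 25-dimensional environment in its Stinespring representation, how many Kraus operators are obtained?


Tracing out the environment in an orthonormal basis {|i>_E} gives Kraus operators K_i = <i|_E U |0>_E.
Number of Kraus operators = dim(H_env) = d_env
= 25

25


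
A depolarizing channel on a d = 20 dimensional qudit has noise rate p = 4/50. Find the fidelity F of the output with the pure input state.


F = (1-p) + p/d
= (1 - 0.0800) + 0.0800/20
= 0.9200 + 0.0040
= 0.9240

0.9240


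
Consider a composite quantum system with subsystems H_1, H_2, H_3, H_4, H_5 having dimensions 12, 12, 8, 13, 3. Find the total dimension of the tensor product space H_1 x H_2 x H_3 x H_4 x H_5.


dim(H_1 x H_2 x H_3 x H_4 x H_5) = 12 * 12 * 8 * 13 * 3
= 144 * 8 * 13 * 3
= 1152 * 13 * 3
= 14976 * 3
= 44928

44928


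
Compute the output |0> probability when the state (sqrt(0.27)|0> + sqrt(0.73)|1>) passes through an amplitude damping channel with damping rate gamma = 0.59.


For amplitude damping with parameter gamma on state sqrt(a)|0> + sqrt(b)|1>:
alpha^2 = 0.27, beta^2 = 0.73
P(|0>) = alpha^2 + gamma * beta^2
= 0.27 + 0.59 * 0.73
= 0.27 + 0.4307
= 0.7007

0.7007


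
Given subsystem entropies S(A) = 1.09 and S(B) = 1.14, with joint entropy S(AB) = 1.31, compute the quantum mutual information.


I(A:B) = S(A) + S(B) - S(AB)
= 1.09 + 1.14 - 1.31
= 0.9200

0.9200


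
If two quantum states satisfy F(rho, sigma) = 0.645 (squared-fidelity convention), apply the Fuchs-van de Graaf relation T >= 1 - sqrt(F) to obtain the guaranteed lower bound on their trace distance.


Fuchs-van de Graaf (squared-fidelity convention): 1 - sqrt(F) <= T <= sqrt(1 - F).
Lower bound: T >= 1 - sqrt(F)
sqrt(F) = sqrt(0.645) = 0.8031
T >= 1 - 0.8031
T >= 0.1969

0.1969


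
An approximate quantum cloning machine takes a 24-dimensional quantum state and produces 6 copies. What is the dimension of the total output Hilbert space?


Output space = H^(tensor 6) where dim(H) = 24
dim = 24^6
= 576 (after 2 factors)
= 13824 (after 3 factors)
= 331776 (after 4 factors)
= 7962624 (after 5 factors)
= 191102976 (after 6 factors)
= 191102976

191102976


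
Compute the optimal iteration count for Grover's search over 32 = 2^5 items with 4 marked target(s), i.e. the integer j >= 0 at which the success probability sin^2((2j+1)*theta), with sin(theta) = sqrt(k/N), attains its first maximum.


After j Grover iterations the success probability is P(j) = sin^2((2j+1)*theta), where sin(theta) = sqrt(k/N).
N = 2^5 = 32, k = 4
sin(theta) = sqrt(k/N) = 0.3535533906
theta = arcsin(sqrt(k/N)) = 0.3613671239 rad
P(j) reaches its first maximum when (2j+1)*theta is as close as possible to pi/2, i.e. j = round(pi/(4*theta) - 1/2).
pi/(4*theta) - 1/2 = 1.6734
(For comparison, the common estimate pi/4 * sqrt(N/k) = 2.2214; the exact maximiser is used here.)
Optimal iterations = 2

2


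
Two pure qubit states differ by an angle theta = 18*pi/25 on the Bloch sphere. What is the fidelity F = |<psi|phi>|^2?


For states separated by angle theta on Bloch sphere:
F = cos^2(theta/2)
theta = 18*pi/25 = 2.2619
theta/2 = 1.1310
cos(theta/2) = 0.4258
F = 0.1813

0.1813


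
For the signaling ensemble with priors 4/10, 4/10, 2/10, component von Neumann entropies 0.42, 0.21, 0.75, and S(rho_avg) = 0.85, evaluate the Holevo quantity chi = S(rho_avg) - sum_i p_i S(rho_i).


chi = S(rho) - sum_i p_i * S(rho_i)
Weighted entropy = 4/10 * 0.42 + 4/10 * 0.21 + 2/10 * 0.75
= 0.4020
chi = 0.85 - 0.4020
= 0.4480

0.4480


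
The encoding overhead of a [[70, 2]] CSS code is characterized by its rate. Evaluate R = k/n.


Code rate R = k/n
= 2/70
= 0.0286

0.0286


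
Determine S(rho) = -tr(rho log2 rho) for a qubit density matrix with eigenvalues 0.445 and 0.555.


S = -p*log2(p) - (1-p)*log2(1-p)
p = 0.4450, 1-p = 0.5550
= -0.4450 * log2(0.4450) - 0.5550 * log2(0.5550)
= -(-0.5198) - (-0.4714)
= 0.9913

0.9913


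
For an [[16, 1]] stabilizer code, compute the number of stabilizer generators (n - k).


For an [[n,k]] stabilizer code:
Number of stabilizer generators = n - k
= 16 - 1
= 15

15


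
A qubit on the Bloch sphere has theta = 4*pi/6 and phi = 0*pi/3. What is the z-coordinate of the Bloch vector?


theta = 2.0944, phi = 0.0000
r_z = cos(theta) = -0.5000

-0.5000


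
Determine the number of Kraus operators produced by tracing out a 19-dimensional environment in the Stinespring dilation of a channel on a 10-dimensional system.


Tracing out the environment in an orthonormal basis {|i>_E} gives Kraus operators K_i = <i|_E U |0>_E.
Number of Kraus operators = dim(H_env) = d_env
= 19

19


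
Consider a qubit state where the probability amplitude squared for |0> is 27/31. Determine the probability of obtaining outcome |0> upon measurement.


|alpha|^2 = 27/31 = 0.8710
|beta|^2 = 1 - 27/31 = 4/31 = 0.1290
P(|0>) = |alpha|^2 = 0.8710

0.8710


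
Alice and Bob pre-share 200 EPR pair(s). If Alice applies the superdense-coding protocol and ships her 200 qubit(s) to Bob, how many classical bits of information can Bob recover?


Superdense coding allows 2 classical bits per shared entangled pair.
200 pair(s) -> 2 * 200 = 400 classical bits

400


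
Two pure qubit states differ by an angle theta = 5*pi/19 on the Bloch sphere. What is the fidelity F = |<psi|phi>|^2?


For states separated by angle theta on Bloch sphere:
F = cos^2(theta/2)
theta = 5*pi/19 = 0.8267
theta/2 = 0.4134
cos(theta/2) = 0.9158
F = 0.8386

0.8386


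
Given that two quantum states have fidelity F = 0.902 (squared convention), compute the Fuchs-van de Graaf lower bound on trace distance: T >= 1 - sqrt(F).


Fuchs-van de Graaf (squared-fidelity convention): 1 - sqrt(F) <= T <= sqrt(1 - F).
Lower bound: T >= 1 - sqrt(F)
sqrt(F) = sqrt(0.902) = 0.9497
T >= 1 - 0.9497
T >= 0.0503

0.0503


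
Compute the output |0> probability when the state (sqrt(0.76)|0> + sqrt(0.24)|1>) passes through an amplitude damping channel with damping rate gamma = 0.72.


For amplitude damping with parameter gamma on state sqrt(a)|0> + sqrt(b)|1>:
alpha^2 = 0.76, beta^2 = 0.24
P(|0>) = alpha^2 + gamma * beta^2
= 0.76 + 0.72 * 0.24
= 0.76 + 0.1728
= 0.9328

0.9328


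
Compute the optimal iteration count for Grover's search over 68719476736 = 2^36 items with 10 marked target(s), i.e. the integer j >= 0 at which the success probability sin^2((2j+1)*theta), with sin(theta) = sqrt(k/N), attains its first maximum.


After j Grover iterations the success probability is P(j) = sin^2((2j+1)*theta), where sin(theta) = sqrt(k/N).
N = 2^36 = 68719476736, k = 10
sin(theta) = sqrt(k/N) = 1.206313194e-05
theta = arcsin(sqrt(k/N)) = 1.206313194e-05 rad
P(j) reaches its first maximum when (2j+1)*theta is as close as possible to pi/2, i.e. j = round(pi/(4*theta) - 1/2).
pi/(4*theta) - 1/2 = 65106.8177
(For comparison, the common estimate pi/4 * sqrt(N/k) = 65107.3177; the exact maximiser is used here.)
Optimal iterations = 65107

65107


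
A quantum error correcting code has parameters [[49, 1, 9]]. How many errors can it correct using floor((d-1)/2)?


Code parameters: [[49, 1, 9]], distance d = 9.
Number of correctable errors = floor((d-1)/2)
= floor((9 - 1)/2)
= floor(8/2)
= 4

4


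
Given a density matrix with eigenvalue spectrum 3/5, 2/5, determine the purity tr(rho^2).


tr(rho^2) = sum of eigenvalues squared
= (3/5)^2 + (2/5)^2
= (9 + 4) / 25
= 13/25
= 0.5200

0.5200


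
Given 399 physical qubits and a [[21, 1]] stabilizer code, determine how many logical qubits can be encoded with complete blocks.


Each code block uses 21 physical qubits for 1 logical qubit(s).
Number of complete blocks = floor(399 / 21) = 19
Logical qubits = 19 * 1
= 19

19


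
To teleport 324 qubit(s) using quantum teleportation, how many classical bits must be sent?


Quantum teleportation requires 2 classical bits per qubit teleported.
324 qubit(s) -> 2 * 324 = 648 classical bits

648


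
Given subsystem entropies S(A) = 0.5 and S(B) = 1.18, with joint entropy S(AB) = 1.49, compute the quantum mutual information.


I(A:B) = S(A) + S(B) - S(AB)
= 0.5 + 1.18 - 1.49
= 0.1900

0.1900


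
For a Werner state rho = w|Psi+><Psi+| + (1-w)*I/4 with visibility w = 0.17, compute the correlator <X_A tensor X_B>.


|Psi+> = (|01> + |10>)/sqrt(2)
For the pure Bell state, <X_A X_B> = +1 (Bell-state Pauli correlator).
The maximally-mixed part I/4 has tr(I/4 * P tensor P) = 0 for any traceless Pauli P.
So <X_A X_B>_rho = w * (+1) + (1 - w) * 0
= 0.17 * (+1)
= 0.1700

0.1700


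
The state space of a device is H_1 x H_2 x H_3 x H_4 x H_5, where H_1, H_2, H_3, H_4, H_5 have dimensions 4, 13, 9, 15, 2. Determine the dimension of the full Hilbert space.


dim(H_1 x H_2 x H_3 x H_4 x H_5) = 4 * 13 * 9 * 15 * 2
= 52 * 9 * 15 * 2
= 468 * 15 * 2
= 7020 * 2
= 14040

14040


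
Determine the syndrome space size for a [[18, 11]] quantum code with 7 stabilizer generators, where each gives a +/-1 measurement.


Each stabilizer generator gives a binary (+1 or -1) measurement outcome.
With 7 independent generators:
Total syndromes = 2^7
= 128

128


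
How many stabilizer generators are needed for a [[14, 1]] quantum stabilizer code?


For an [[n,k]] stabilizer code:
Number of stabilizer generators = n - k
= 14 - 1
= 13

13


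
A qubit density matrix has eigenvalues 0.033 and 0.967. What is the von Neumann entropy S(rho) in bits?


S = -p*log2(p) - (1-p)*log2(1-p)
p = 0.0330, 1-p = 0.9670
= -0.0330 * log2(0.0330) - 0.9670 * log2(0.9670)
= -(-0.1624) - (-0.0468)
= 0.2092

0.2092


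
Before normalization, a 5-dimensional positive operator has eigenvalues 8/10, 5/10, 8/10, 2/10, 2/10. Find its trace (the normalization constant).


tr(M) = sum of eigenvalues
= 8/10 + 5/10 + 8/10 + 2/10 + 2/10
= 25/10
= 2.5000

2.5000


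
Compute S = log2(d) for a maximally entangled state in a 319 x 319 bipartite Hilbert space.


For a maximally entangled state in d x d:
S = log2(d) = log2(319)
= 8.3174

8.3174


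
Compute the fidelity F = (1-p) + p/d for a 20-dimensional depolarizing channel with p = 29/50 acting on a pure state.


F = (1-p) + p/d
= (1 - 0.5800) + 0.5800/20
= 0.4200 + 0.0290
= 0.4490

0.4490


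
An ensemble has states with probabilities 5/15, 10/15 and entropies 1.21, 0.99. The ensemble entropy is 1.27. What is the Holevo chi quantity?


chi = S(rho) - sum_i p_i * S(rho_i)
Weighted entropy = 5/15 * 1.21 + 10/15 * 0.99
= 1.0633
chi = 1.27 - 1.0633
= 0.2067

0.2067


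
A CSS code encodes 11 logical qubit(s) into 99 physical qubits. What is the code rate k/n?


Code rate R = k/n
= 11/99
= 0.1111

0.1111


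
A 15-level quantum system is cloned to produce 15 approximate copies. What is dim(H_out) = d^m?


Output space = H^(tensor 15) where dim(H) = 15
dim = 15^15
= 225 (after 2 factors)
= 3375 (after 3 factors)
= 50625 (after 4 factors)
= 759375 (after 5 factors)
= 11390625 (after 6 factors)
= 170859375 (after 7 factors)
= 2562890625 (after 8 factors)
= 38443359375 (after 9 factors)
= 576650390625 (after 10 factors)
= 8649755859375 (after 11 factors)
= 129746337890625 (after 12 factors)
= 1946195068359375 (after 13 factors)
= 29192926025390625 (after 14 factors)
= 437893890380859375 (after 15 factors)
= 437893890380859375

437893890380859375


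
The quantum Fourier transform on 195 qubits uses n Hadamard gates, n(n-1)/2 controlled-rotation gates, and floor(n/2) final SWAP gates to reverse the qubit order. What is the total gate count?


Hadamard gates: 195
Controlled rotations: n*(n-1)/2 = 195*194/2 = 18915
SWAP gates: floor(n/2) = floor(195/2) = 97
Total = 195 + 18915 + 97
= 19207

19207


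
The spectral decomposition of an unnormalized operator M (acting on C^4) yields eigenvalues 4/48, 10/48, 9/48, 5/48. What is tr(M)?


tr(M) = sum of eigenvalues
= 4/48 + 10/48 + 9/48 + 5/48
= 28/48
= 0.5833

0.5833


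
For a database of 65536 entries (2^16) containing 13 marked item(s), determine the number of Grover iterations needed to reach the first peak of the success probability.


After j Grover iterations the success probability is P(j) = sin^2((2j+1)*theta), where sin(theta) = sqrt(k/N).
N = 2^16 = 65536, k = 13
sin(theta) = sqrt(k/N) = 0.01408418467
theta = arcsin(sqrt(k/N)) = 0.01408465034 rad
P(j) reaches its first maximum when (2j+1)*theta is as close as possible to pi/2, i.e. j = round(pi/(4*theta) - 1/2).
pi/(4*theta) - 1/2 = 55.2627
(For comparison, the common estimate pi/4 * sqrt(N/k) = 55.7645; the exact maximiser is used here.)
Optimal iterations = 55

55


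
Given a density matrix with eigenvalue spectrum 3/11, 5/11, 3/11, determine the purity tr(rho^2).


tr(rho^2) = sum of eigenvalues squared
= (3/11)^2 + (5/11)^2 + (3/11)^2
= (9 + 25 + 9) / 121
= 43/121
= 0.3554

0.3554


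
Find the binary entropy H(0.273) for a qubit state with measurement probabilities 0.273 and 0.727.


S = -p*log2(p) - (1-p)*log2(1-p)
p = 0.2730, 1-p = 0.7270
= -0.2730 * log2(0.2730) - 0.7270 * log2(0.7270)
= -(-0.5113) - (-0.3344)
= 0.8457

0.8457


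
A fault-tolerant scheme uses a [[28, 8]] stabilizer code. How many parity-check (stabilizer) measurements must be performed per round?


For an [[n,k]] stabilizer code:
Number of stabilizer generators = n - k
= 28 - 8
= 20

20


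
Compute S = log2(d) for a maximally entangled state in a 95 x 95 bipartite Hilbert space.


For a maximally entangled state in d x d:
S = log2(d) = log2(95)
= 6.5699

6.5699


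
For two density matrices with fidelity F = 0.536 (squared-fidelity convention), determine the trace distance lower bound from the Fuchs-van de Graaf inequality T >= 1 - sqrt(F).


Fuchs-van de Graaf (squared-fidelity convention): 1 - sqrt(F) <= T <= sqrt(1 - F).
Lower bound: T >= 1 - sqrt(F)
sqrt(F) = sqrt(0.536) = 0.7321
T >= 1 - 0.7321
T >= 0.2679

0.2679


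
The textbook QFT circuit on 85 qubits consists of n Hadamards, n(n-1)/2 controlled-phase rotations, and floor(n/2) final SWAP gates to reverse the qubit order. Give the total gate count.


Hadamard gates: 85
Controlled rotations: n*(n-1)/2 = 85*84/2 = 3570
SWAP gates: floor(n/2) = floor(85/2) = 42
Total = 85 + 3570 + 42
= 3697

3697


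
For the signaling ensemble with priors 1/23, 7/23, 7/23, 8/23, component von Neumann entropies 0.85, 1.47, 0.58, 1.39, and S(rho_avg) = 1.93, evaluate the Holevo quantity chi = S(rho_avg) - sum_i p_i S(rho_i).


chi = S(rho) - sum_i p_i * S(rho_i)
Weighted entropy = 1/23 * 0.85 + 7/23 * 1.47 + 7/23 * 0.58 + 8/23 * 1.39
= 1.1443
chi = 1.93 - 1.1443
= 0.7857

0.7857


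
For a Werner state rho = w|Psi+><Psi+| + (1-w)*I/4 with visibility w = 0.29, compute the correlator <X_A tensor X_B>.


|Psi+> = (|01> + |10>)/sqrt(2)
For the pure Bell state, <X_A X_B> = +1 (Bell-state Pauli correlator).
The maximally-mixed part I/4 has tr(I/4 * P tensor P) = 0 for any traceless Pauli P.
So <X_A X_B>_rho = w * (+1) + (1 - w) * 0
= 0.29 * (+1)
= 0.2900

0.2900


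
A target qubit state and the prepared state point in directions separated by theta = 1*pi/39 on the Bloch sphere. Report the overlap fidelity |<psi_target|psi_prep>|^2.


For states separated by angle theta on Bloch sphere:
F = cos^2(theta/2)
theta = 1*pi/39 = 0.0806
theta/2 = 0.0403
cos(theta/2) = 0.9992
F = 0.9984

0.9984


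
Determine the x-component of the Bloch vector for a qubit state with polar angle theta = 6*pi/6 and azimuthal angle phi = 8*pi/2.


theta = 3.1416, phi = 12.5664
r_x = sin(theta)*cos(phi) = 0.0000 * 1.0000
r_x = 0.0000

0.0000


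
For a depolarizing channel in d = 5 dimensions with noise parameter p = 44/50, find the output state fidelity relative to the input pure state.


F = (1-p) + p/d
= (1 - 0.8800) + 0.8800/5
= 0.1200 + 0.1760
= 0.2960

0.2960


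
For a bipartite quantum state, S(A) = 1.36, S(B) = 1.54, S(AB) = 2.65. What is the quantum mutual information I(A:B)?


I(A:B) = S(A) + S(B) - S(AB)
= 1.36 + 1.54 - 2.65
= 0.2500

0.2500


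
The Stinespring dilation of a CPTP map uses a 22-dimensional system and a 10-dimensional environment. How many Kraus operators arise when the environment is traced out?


Tracing out the environment in an orthonormal basis {|i>_E} gives Kraus operators K_i = <i|_E U |0>_E.
Number of Kraus operators = dim(H_env) = d_env
= 10

10


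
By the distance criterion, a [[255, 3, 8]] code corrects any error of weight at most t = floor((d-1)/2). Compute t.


Code parameters: [[255, 3, 8]], distance d = 8.
Number of correctable errors = floor((d-1)/2)
= floor((8 - 1)/2)
= floor(7/2)
= 3

3


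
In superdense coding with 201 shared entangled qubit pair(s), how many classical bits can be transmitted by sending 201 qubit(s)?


Superdense coding allows 2 classical bits per shared entangled pair.
201 pair(s) -> 2 * 201 = 402 classical bits

402


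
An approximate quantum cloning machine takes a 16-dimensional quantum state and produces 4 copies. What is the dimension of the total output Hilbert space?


Output space = H^(tensor 4) where dim(H) = 16
dim = 16^4
= 256 (after 2 factors)
= 4096 (after 3 factors)
= 65536 (after 4 factors)
= 65536

65536


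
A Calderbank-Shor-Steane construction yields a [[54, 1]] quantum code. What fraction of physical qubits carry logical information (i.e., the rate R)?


Code rate R = k/n
= 1/54
= 0.0185

0.0185


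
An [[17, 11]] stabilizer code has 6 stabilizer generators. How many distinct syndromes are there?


Each stabilizer generator gives a binary (+1 or -1) measurement outcome.
With 6 independent generators:
Total syndromes = 2^6
= 64

64


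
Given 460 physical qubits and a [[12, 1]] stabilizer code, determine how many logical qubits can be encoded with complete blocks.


Each code block uses 12 physical qubits for 1 logical qubit(s).
Number of complete blocks = floor(460 / 12) = 38
Logical qubits = 38 * 1
= 38

38


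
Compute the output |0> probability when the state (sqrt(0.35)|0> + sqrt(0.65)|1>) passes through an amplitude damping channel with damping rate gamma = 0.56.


For amplitude damping with parameter gamma on state sqrt(a)|0> + sqrt(b)|1>:
alpha^2 = 0.35, beta^2 = 0.65
P(|0>) = alpha^2 + gamma * beta^2
= 0.35 + 0.56 * 0.65
= 0.35 + 0.3640
= 0.7140

0.7140


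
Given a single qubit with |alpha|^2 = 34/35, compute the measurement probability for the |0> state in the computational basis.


|alpha|^2 = 34/35 = 0.9714
|beta|^2 = 1 - 34/35 = 1/35 = 0.0286
P(|0>) = |alpha|^2 = 0.9714

0.9714


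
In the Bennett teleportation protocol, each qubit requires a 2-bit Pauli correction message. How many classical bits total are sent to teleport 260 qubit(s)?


Quantum teleportation requires 2 classical bits per qubit teleported.
260 qubit(s) -> 2 * 260 = 520 classical bits

520


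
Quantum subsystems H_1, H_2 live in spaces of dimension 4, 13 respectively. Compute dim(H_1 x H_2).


dim(H_1 x H_2) = 4 * 13
= 52

52


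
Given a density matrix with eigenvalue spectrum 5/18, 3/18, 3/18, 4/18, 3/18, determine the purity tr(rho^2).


tr(rho^2) = sum of eigenvalues squared
= (5/18)^2 + (3/18)^2 + (3/18)^2 + (4/18)^2 + (3/18)^2
= (25 + 9 + 9 + 16 + 9) / 324
= 68/324
= 0.2099

0.2099


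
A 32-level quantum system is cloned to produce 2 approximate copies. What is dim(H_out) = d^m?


Output space = H^(tensor 2) where dim(H) = 32
dim = 32^2
= 1024

1024


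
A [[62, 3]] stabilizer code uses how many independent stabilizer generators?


For an [[n,k]] stabilizer code:
Number of stabilizer generators = n - k
= 62 - 3
= 59

59


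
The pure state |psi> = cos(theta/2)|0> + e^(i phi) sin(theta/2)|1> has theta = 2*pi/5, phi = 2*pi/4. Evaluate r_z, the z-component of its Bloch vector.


theta = 1.2566, phi = 1.5708
r_z = cos(theta) = 0.3090

0.3090


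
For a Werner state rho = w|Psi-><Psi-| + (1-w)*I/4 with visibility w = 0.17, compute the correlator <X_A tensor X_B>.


|Psi-> = (|01> - |10>)/sqrt(2)
For the pure Bell state, <X_A X_B> = -1 (Bell-state Pauli correlator).
The maximally-mixed part I/4 has tr(I/4 * P tensor P) = 0 for any traceless Pauli P.
So <X_A X_B>_rho = w * (-1) + (1 - w) * 0
= 0.17 * (-1)
= -0.1700

-0.1700


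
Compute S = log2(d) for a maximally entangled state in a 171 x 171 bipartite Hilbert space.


For a maximally entangled state in d x d:
S = log2(d) = log2(171)
= 7.4179

7.4179


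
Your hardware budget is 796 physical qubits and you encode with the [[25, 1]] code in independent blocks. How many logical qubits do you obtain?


Each code block uses 25 physical qubits for 1 logical qubit(s).
Number of complete blocks = floor(796 / 25) = 31
Logical qubits = 31 * 1
= 31

31


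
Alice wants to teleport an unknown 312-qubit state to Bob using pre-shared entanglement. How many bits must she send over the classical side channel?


Quantum teleportation requires 2 classical bits per qubit teleported.
312 qubit(s) -> 2 * 312 = 624 classical bits

624


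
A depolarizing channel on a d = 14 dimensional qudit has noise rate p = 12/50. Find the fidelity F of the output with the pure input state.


F = (1-p) + p/d
= (1 - 0.2400) + 0.2400/14
= 0.7600 + 0.0171
= 0.7771

0.7771


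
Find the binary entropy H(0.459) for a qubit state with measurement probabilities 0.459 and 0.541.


S = -p*log2(p) - (1-p)*log2(1-p)
p = 0.4590, 1-p = 0.5410
= -0.4590 * log2(0.4590) - 0.5410 * log2(0.5410)
= -(-0.5157) - (-0.4795)
= 0.9951

0.9951


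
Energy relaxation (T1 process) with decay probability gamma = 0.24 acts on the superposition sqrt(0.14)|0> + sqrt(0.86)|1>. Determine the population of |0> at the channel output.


For amplitude damping with parameter gamma on state sqrt(a)|0> + sqrt(b)|1>:
alpha^2 = 0.14, beta^2 = 0.86
P(|0>) = alpha^2 + gamma * beta^2
= 0.14 + 0.24 * 0.86
= 0.14 + 0.2064
= 0.3464

0.3464


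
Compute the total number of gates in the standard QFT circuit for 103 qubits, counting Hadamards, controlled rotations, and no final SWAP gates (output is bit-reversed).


Hadamard gates: 103
Controlled rotations: n*(n-1)/2 = 103*102/2 = 5253
SWAP gates: 0 (omitted)
Total = 103 + 5253
= 5356

5356


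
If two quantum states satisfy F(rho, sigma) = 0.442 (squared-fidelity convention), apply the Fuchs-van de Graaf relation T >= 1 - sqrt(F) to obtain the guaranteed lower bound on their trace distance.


Fuchs-van de Graaf (squared-fidelity convention): 1 - sqrt(F) <= T <= sqrt(1 - F).
Lower bound: T >= 1 - sqrt(F)
sqrt(F) = sqrt(0.442) = 0.6648
T >= 1 - 0.6648
T >= 0.3352

0.3352


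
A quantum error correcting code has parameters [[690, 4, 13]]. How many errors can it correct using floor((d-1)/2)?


Code parameters: [[690, 4, 13]], distance d = 13.
Number of correctable errors = floor((d-1)/2)
= floor((13 - 1)/2)
= floor(12/2)
= 6

6


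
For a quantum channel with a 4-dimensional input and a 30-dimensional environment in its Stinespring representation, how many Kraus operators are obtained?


Tracing out the environment in an orthonormal basis {|i>_E} gives Kraus operators K_i = <i|_E U |0>_E.
Number of Kraus operators = dim(H_env) = d_env
= 30

30


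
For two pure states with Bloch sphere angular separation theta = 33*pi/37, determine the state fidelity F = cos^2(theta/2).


For states separated by angle theta on Bloch sphere:
F = cos^2(theta/2)
theta = 33*pi/37 = 2.8020
theta/2 = 1.4010
cos(theta/2) = 0.1690
F = 0.0286

0.0286
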